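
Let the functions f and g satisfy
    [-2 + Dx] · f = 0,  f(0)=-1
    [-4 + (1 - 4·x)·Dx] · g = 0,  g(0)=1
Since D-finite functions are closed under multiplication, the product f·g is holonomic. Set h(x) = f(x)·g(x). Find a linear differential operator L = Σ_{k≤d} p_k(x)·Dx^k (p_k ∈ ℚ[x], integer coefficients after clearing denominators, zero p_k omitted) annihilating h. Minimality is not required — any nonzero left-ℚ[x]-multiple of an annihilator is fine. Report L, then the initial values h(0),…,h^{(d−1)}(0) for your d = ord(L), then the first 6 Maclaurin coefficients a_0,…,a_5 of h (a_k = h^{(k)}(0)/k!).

f: a_k = -1, -2, -2, -4/3, -2/3, -4/15, …
g: a_k = 1, 4, 16, 64, 256, 1024, …
Sym-product of L_f,L_g gives L₀ (≤ ord 1).
L = (6 - 8·x) + (-1 + 4·x)·Dx  (order 1).
h: a_k = -1, -6, -26, -316/3, -422, -25324/15, …
ICs: h(0) = -1.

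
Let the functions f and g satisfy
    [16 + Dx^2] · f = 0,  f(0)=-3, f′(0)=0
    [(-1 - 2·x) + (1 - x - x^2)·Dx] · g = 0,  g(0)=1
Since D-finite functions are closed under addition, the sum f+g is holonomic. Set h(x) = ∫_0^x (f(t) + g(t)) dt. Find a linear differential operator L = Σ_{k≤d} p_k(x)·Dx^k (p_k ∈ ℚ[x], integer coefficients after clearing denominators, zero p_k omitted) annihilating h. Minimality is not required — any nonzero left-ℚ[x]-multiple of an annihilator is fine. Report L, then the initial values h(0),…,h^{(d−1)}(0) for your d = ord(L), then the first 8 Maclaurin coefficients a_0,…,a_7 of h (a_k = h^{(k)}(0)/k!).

f: a_k = -3, 0, 24, 0, -32, 0, 256/15, 0, …
g: a_k = 1, 1, 2, 3, 5, 8, 13, 21, …
L₀ := lclm(L_f,L_g); ord L₀ ≤ 2+1.
h=∫₀ˣh₀: take L = L₀·Dx.
L = (-272 - 384·x + 352·x^2 - 192·x^3 - 640·x^4 - 256·x^5)·Dx + (160 - 368·x - 32·x^2 + 544·x^3 - 48·x^4 - 384·x^5 - 128·x^6)·Dx^2 + (-17 - 24·x + 22·x^2 - 12·x^3 - 40·x^4 - 16·x^5)·Dx^3 + (10 - 23·x - 2·x^2 + 34·x^3 - 3·x^4 - 24·x^5 - 8·x^6)·Dx^4  (order 4).
h: a_k = 0, -2, 1/2, 26/3, 3/4, -27/5, 4/3, 451/105, …
ICs: h(0) = 0, h′(0) = -2, h′′(0) = 1, h′′′(0) = 52.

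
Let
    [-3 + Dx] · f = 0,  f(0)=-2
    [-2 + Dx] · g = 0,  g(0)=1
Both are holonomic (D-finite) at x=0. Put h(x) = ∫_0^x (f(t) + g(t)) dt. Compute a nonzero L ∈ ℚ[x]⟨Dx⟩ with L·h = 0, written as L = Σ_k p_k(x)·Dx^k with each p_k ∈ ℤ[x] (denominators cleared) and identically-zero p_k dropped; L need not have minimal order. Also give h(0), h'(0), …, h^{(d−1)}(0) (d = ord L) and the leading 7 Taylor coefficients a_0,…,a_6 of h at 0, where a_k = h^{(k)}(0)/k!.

f: a_k = -2, -6, -9, -9, -27/4, -81/20, -81/40, …
g: a_k = 1, 2, 2, 4/3, 2/3, 4/15, 4/45, …
f+g: L₀ = lclm(L_f,L_g), ord ≤ 1+1.
h=∫₀ˣh₀: take L = L₀·Dx.
L = 6·Dx - 5·Dx^2 + Dx^3  (order 3).
h: a_k = 0, -1, -2, -7/3, -23/12, -73/60, -227/360, …
ICs: h(0) = 0, h′(0) = -1, h′′(0) = -4.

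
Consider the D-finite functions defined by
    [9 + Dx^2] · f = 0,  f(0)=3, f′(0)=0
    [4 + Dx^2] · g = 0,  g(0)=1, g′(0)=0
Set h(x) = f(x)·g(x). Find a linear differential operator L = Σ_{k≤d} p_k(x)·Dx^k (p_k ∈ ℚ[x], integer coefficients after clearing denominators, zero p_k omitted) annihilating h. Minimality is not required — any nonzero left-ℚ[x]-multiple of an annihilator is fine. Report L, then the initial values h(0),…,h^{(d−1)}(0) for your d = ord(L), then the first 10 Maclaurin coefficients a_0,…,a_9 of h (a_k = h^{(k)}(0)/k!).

f: a_k = 3, 0, -27/2, 0, 81/8, 0, -243/80, 0, 2187/4480, 0, …
g: a_k = 1, 0, -2, 0, 2/3, 0, -4/45, 0, 2/315, 0, …
L₀ := L_f ⊗_s L_g (sym. prod.), ord ≤ 4.
L = 25 + 26·Dx^2 + Dx^4  (order 4).
h: a_k = 3, 0, -39/2, 0, 313/8, 0, -7813/240, 0, 195313/13440, 0, …
ICs: h(0) = 3, h′(0) = 0, h′′(0) = -39, h′′′(0) = 0.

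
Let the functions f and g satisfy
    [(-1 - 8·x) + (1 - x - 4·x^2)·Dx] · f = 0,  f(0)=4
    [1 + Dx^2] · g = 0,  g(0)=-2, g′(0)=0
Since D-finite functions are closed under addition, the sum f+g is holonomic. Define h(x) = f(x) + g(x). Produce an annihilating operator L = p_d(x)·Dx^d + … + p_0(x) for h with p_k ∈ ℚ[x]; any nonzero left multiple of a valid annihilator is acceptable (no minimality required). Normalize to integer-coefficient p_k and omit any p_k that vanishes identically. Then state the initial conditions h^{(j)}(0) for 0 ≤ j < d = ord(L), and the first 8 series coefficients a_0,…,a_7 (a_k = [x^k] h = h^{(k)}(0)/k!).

L = (55 + 486·x + 553·x^2 + 1488·x^3 + 80·x^4 + 128·x^5) + (-11 - 11·x - 23·x^2 + 169·x^3 + 348·x^4 + 48·x^5 + 64·x^6)·Dx + (55 + 486·x + 553·x^2 + 1488·x^3 + 80·x^4 + 128·x^5)·Dx^2 + (-11 - 11·x - 23·x^2 + 169·x^3 + 348·x^4 + 48·x^5 + 64·x^6)·Dx^3  (order 3).
h: a_k = 2, 4, 21, 36, 1391/12, 260, 260641/360, 1764, …
ICs: h(0) = 2, h′(0) = 4, h′′(0) = 42.

f: a_k = 4, 4, 20, 36, 116, 260, 724, 1764, …
g: a_k = -2, 0, 1, 0, -1/12, 0, 1/360, 0, …
h₀=f+g: left-lcm gives L₀, ord ≤ 3.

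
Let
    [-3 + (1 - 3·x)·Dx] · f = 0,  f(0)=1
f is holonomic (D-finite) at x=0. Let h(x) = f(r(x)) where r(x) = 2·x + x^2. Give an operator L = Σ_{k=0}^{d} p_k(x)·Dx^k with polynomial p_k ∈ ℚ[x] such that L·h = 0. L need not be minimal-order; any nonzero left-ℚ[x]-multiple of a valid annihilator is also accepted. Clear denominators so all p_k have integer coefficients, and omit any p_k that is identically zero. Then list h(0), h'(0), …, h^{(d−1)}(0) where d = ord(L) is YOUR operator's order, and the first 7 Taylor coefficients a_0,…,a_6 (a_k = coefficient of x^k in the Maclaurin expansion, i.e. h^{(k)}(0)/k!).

f: a_k = 1, 3, 9, 27, 81, 243, 729, …
Substitute x→r, Dx→(1/r')Dx; clear ⇒ L₀.
L = (6 + 6·x) + (-1 + 6·x + 3·x^2)·Dx  (order 1).
h: a_k = 1, 6, 39, 252, 1629, 10530, 68067, …
ICs: h(0) = 1.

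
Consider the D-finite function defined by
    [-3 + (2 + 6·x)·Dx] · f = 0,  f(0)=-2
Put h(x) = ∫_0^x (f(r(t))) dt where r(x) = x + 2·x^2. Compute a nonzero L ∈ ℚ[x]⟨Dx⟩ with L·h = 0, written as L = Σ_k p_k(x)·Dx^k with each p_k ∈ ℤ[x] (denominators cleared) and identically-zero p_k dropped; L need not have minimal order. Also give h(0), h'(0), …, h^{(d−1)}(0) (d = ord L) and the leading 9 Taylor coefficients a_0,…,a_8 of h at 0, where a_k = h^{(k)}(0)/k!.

f: a_k = -2, -3, 9/4, -27/8, 405/64, -1701/128, 15309/512, -72171/1024, 2814669/16384, …
f∘r: x↦r, Dx↦Dx/r' in L_f ⇒ L₀.
Integrate: L := L₀·Dx.
L = (-3 - 12·x)·Dx + (2 + 6·x + 12·x^2)·Dx^2  (order 2).
h: a_k = 0, -2, -3/2, -5/4, 45/32, -63/64, -135/256, 11205/3584, -41715/8192, …
ICs: h(0) = 0, h′(0) = -2.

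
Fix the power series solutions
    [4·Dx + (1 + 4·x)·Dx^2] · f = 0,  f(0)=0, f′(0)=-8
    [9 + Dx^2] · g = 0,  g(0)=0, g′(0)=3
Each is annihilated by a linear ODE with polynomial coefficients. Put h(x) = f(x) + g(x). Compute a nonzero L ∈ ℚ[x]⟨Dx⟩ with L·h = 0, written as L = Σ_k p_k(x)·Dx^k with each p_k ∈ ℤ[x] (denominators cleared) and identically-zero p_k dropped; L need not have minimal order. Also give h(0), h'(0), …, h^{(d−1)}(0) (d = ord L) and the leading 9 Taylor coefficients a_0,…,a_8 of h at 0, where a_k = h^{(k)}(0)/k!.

L = (3780 + 2592·x + 5184·x^2)·Dx + (369 + 2124·x + 3888·x^2 + 5184·x^3)·Dx^2 + (420 + 288·x + 576·x^2)·Dx^3 + (41 + 236·x + 432·x^2 + 576·x^3)·Dx^4  (order 4).
h: a_k = 0, -5, 16, -283/6, 128, -16303/40, 4096/3, -2621683/560, 16384, …
ICs: h(0) = 0, h′(0) = -5, h′′(0) = 32, h′′′(0) = -283.

f: a_k = 0, -8, 16, -128/3, 128, -2048/5, 4096/3, -32768/7, 16384, …
g: a_k = 0, 3, 0, -9/2, 0, 81/40, 0, -243/560, 0, …
f+g: L₀ = lclm(L_f,L_g), ord ≤ 2+2.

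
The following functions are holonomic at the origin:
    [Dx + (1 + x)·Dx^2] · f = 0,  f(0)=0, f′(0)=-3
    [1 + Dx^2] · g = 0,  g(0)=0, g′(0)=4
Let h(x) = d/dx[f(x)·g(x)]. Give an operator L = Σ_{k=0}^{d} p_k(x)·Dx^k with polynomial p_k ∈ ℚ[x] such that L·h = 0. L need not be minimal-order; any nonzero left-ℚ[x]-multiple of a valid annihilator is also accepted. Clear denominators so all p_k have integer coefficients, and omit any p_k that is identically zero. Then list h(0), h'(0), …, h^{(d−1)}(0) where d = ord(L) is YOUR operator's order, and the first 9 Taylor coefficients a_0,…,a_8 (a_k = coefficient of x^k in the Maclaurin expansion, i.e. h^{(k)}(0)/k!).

f: a_k = 0, -3, 3/2, -1, 3/4, -3/5, 1/2, -3/7, 3/8, …
g: a_k = 0, 4, 0, -2/3, 0, 1/30, 0, -1/1260, 0, …
L₀ := L_f ⊗_s L_g (sym. prod.), ord ≤ 4.
h₀' ⇒ L via d/dx closure of L₀.
L = (-25 - 44·x - 42·x^2 + 12·x^3 + 43·x^4 + 24·x^5 + 4·x^6) + (-24 - 32·x + 20·x^2 + 60·x^3 + 40·x^4 + 8·x^5)·Dx + (-28 - 44·x - 14·x^2 + 72·x^3 + 98·x^4 + 48·x^5 + 8·x^6)·Dx^2 + (-24 - 32·x + 20·x^2 + 60·x^3 + 40·x^4 + 8·x^5)·Dx^3 + (-3 + 28·x^2 + 60·x^3 + 55·x^4 + 24·x^5 + 4·x^6)·Dx^4  (order 4).
h: a_k = 0, -24, 18, -8, 10, -11, 217/20, -226/21, 75/7, …
ICs: h(0) = 0, h′(0) = -24, h′′(0) = 36, h′′′(0) = -48.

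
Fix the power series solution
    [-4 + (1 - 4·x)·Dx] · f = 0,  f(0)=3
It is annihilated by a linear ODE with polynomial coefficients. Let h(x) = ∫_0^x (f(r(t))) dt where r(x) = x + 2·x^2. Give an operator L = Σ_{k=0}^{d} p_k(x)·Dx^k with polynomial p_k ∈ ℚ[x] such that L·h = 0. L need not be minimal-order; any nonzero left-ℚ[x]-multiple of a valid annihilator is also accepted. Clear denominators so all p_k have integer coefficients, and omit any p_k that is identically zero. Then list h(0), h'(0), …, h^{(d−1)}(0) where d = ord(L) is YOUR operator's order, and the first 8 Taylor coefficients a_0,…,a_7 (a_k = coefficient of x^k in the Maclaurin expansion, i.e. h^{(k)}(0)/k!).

L = (4 + 16·x)·Dx + (-1 + 4·x + 8·x^2)·Dx^2  (order 2).
h: a_k = 0, 3, 6, 24, 96, 2112/5, 1920, 62976/7, …
ICs: h(0) = 0, h′(0) = 3.

f: a_k = 3, 12, 48, 192, 768, 3072, 12288, 49152, …
h₀=f(r): pull back L_f along r ⇒ L₀.
h=∫₀ˣh₀: take L = L₀·Dx.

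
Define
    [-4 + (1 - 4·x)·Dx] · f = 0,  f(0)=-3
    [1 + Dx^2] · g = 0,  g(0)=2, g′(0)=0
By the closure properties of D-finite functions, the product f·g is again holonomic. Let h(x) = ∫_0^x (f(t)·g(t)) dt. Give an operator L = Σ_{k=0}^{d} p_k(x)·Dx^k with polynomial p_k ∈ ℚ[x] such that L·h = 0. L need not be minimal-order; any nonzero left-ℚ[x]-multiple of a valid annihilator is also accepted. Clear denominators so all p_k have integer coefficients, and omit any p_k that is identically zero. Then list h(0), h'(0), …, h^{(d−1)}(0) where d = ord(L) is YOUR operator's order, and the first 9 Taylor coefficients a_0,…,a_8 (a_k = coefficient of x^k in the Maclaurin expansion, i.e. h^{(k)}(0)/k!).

f: a_k = -3, -12, -48, -192, -768, -3072, -12288, -49152, -196608, …
g: a_k = 2, 0, -1, 0, 1/12, 0, -1/360, 0, 1/20160, …
Sym-product of L_f,L_g gives L₀ (≤ ord 2).
∫: right-multiply L₀ by Dx.
L = (-1 + 4·x)·Dx + 8·Dx^2 + (-1 + 4·x)·Dx^3  (order 3).
h: a_k = 0, -6, -12, -31, -93, -5953/20, -5953/6, -2857439/840, -2857439/240, …
ICs: h(0) = 0, h′(0) = -6, h′′(0) = -24.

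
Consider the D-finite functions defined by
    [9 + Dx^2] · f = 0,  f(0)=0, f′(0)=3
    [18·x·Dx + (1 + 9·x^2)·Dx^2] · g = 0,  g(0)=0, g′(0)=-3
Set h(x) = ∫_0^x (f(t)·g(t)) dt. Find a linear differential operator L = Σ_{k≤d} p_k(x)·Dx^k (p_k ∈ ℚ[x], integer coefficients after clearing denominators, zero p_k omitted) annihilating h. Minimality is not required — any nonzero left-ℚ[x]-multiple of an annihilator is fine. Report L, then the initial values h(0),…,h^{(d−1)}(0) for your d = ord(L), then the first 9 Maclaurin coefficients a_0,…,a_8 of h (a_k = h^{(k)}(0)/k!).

L = (810 + 18954·x^2 + 72171·x^4 + 236196·x^6 + 531441·x^8)·Dx + (972·x + 14580·x^3 + 78732·x^5 + 236196·x^7)·Dx^2 + (108 + 2592·x^2 + 13122·x^4 + 52488·x^6 + 118098·x^8)·Dx^3 + (108·x + 1620·x^3 + 8748·x^5 + 26244·x^7)·Dx^4 + (2 + 54·x^2 + 567·x^4 + 2916·x^6 + 6561·x^8)·Dx^5  (order 5).
h: a_k = 0, 0, 0, -3, 0, 81/10, 0, -1539/56, 0, …
ICs: h(0) = 0, h′(0) = 0, h′′(0) = 0, h′′′(0) = -18, h′′′′(0) = 0.

f: a_k = 0, 3, 0, -9/2, 0, 81/40, 0, -243/560, 0, …
g: a_k = 0, -3, 0, 9, 0, -243/5, 0, 2187/7, 0, …
Product ⇒ symmetric product L₀, ord ≤ 4.
h=∫₀ˣh₀: take L = L₀·Dx.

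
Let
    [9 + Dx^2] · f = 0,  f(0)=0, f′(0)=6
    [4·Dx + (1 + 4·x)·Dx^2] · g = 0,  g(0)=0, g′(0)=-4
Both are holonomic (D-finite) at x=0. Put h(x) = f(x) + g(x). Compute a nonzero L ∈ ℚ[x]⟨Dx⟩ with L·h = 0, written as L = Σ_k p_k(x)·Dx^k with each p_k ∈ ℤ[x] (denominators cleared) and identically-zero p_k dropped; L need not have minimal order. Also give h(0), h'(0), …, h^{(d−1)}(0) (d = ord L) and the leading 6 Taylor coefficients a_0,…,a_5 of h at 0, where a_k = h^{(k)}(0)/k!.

L = (3780 + 2592·x + 5184·x^2)·Dx + (369 + 2124·x + 3888·x^2 + 5184·x^3)·Dx^2 + (420 + 288·x + 576·x^2)·Dx^3 + (41 + 236·x + 432·x^2 + 576·x^3)·Dx^4  (order 4).
h: a_k = 0, 2, 8, -91/3, 64, -803/4, …
ICs: h(0) = 0, h′(0) = 2, h′′(0) = 16, h′′′(0) = -182.

f: a_k = 0, 6, 0, -9, 0, 81/20, …
g: a_k = 0, -4, 8, -64/3, 64, -1024/5, …
Weyl lclm of L_f,L_g ⇒ L₀ (ord ≤ 4).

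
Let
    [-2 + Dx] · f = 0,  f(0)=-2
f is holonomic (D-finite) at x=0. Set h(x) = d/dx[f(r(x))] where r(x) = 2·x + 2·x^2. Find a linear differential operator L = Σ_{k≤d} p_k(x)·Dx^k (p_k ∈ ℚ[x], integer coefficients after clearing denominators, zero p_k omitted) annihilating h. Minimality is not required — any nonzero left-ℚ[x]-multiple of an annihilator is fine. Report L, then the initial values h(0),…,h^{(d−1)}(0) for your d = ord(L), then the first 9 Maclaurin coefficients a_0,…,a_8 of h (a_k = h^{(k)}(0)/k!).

L = (6 + 16·x + 16·x^2) + (-1 - 2·x)·Dx  (order 1).
h: a_k = -8, -48, -160, -1216/3, -832, -22144/15, -104192/45, -23040/7, -1351936/315, …
ICs: h(0) = -8.

f: a_k = -2, -4, -4, -8/3, -4/3, -8/15, -8/45, -16/315, -4/315, …
L₀ from L_f via x↦r, Dx↦r'^{-1}Dx.
Derive L from L₀ (diff closure).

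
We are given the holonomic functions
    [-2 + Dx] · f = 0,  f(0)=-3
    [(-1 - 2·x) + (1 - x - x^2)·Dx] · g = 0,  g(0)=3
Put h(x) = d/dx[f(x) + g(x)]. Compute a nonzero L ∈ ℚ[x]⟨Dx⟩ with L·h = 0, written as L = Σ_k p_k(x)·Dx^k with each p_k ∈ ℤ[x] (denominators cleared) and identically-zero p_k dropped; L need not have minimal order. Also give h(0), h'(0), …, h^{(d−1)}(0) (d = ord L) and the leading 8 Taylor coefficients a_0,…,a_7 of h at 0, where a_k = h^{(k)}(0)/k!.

L = (10 + 44·x + 44·x^2 + 48·x^3 + 12·x^4) + (-7 - 24·x - 28·x^2 - 12·x^3 + 10·x^4 + 4·x^5)·Dx + (1 + x + 3·x^2 - 6·x^3 - 8·x^4 - 2·x^5)·Dx^2  (order 2).
h: a_k = -3, 0, 15, 52, 116, 1162/5, 6607/15, 85664/105, …
ICs: h(0) = -3, h′(0) = 0.

f: a_k = -3, -6, -6, -4, -2, -4/5, -4/15, -8/105, …
g: a_k = 3, 3, 6, 9, 15, 24, 39, 63, …
h₀=f+g: left-lcm gives L₀, ord ≤ 2.
Derive L from L₀ (diff closure).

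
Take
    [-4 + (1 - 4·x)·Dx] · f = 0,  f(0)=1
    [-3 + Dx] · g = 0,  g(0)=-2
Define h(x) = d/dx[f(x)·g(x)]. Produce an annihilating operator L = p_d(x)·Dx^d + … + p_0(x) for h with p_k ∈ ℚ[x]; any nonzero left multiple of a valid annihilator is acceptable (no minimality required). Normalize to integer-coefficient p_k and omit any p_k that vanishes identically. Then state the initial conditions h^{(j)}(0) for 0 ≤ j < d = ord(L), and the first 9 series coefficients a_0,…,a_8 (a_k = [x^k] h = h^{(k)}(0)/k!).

L = (65 - 168·x + 144·x^2) + (-7 + 40·x - 48·x^2)·Dx  (order 1).
h: a_k = -14, -130, -807, -4331, -86701/4, -2081067/20, -3884707/8, -88793407/40, -22375940751/2240, …
ICs: h(0) = -14.

f: a_k = 1, 4, 16, 64, 256, 1024, 4096, 16384, 65536, …
g: a_k = -2, -6, -9, -9, -27/4, -81/20, -81/40, -243/280, -729/2240, …
Sym-product of L_f,L_g gives L₀ (≤ ord 1).
Differentiate: ansatz ord ≤ ord L₀ ⇒ L.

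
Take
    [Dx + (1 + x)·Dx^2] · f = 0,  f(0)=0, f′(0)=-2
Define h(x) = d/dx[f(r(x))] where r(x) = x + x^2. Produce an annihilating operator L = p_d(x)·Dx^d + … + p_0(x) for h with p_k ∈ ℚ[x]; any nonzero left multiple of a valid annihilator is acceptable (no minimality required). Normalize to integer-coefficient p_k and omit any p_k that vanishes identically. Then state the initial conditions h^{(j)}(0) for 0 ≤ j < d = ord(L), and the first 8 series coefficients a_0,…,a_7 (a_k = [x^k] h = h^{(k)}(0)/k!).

L = (-1 + 2·x + 2·x^2) + (1 + 3·x + 3·x^2 + 2·x^3)·Dx  (order 1).
h: a_k = -2, -2, 4, -2, -2, 4, -2, -2, …
ICs: h(0) = -2.

f: a_k = 0, -2, 1, -2/3, 1/2, -2/5, 1/3, -2/7, …
f∘r: x↦r, Dx↦Dx/r' in L_f ⇒ L₀.
h=h₀': d/dx-closure on L₀ ⇒ L.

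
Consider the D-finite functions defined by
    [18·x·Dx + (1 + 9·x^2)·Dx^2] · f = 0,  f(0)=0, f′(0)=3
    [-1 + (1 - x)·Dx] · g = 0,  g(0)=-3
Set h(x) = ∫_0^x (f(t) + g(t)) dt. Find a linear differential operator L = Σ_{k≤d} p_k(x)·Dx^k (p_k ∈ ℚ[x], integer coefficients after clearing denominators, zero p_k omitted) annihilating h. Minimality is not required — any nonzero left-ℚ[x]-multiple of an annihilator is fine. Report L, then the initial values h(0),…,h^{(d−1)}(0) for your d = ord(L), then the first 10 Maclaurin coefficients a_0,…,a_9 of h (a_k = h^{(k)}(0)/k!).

L = (18 - 72·x - 486·x^2)·Dx^2 + (-12 + 18·x + 180·x^2 - 486·x^3)·Dx^3 + (1 + 8·x + 72·x^3 - 81·x^4)·Dx^4  (order 4).
h: a_k = 0, -3, 0, -1, -3, -3/5, 38/5, -3/7, -276/7, -1/3, …
ICs: h(0) = 0, h′(0) = -3, h′′(0) = 0, h′′′(0) = -6.

f: a_k = 0, 3, 0, -9, 0, 243/5, 0, -2187/7, 0, 2187, …
g: a_k = -3, -3, -3, -3, -3, -3, -3, -3, -3, -3, …
Sum ⇒ L₀ = lclm(L_f,L_g) in ℚ(x)⟨Dx⟩.
Integrate: L := L₀·Dx.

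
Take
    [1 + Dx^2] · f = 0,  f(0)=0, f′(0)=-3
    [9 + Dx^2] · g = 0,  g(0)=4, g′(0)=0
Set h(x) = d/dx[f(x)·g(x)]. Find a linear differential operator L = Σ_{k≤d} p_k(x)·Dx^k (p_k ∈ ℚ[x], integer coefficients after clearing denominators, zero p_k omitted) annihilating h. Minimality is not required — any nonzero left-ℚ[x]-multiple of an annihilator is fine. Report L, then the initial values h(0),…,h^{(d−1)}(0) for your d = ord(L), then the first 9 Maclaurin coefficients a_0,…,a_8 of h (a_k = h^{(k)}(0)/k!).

f: a_k = 0, -3, 0, 1/2, 0, -1/40, 0, 1/1680, 0, …
g: a_k = 4, 0, -18, 0, 27/2, 0, -81/20, 0, 729/1120, …
h₀=f·g: eliminate ⇒ L₀, order ≤ 2·2.
Derive L from L₀ (diff closure).
L = 64 + 20·Dx^2 + Dx^4  (order 4).
h: a_k = -12, 0, 168, 0, -248, 0, 2032/15, 0, -584/15, …
ICs: h(0) = -12, h′(0) = 0, h′′(0) = 336, h′′′(0) = 0.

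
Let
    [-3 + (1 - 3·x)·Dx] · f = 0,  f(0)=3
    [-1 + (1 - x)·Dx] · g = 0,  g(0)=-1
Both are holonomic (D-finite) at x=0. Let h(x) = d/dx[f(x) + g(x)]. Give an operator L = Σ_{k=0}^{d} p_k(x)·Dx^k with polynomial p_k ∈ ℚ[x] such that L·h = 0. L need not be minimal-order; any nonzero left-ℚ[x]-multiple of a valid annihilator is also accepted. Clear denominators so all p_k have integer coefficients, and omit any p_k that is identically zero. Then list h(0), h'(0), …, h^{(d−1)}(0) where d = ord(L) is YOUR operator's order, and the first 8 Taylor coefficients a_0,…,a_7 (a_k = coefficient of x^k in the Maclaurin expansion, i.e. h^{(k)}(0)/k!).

L = 18 + (-12 + 18·x)·Dx + (1 - 4·x + 3·x^2)·Dx^2  (order 2).
h: a_k = 8, 52, 240, 968, 3640, 13116, 45920, 157456, …
ICs: h(0) = 8, h′(0) = 52.

f: a_k = 3, 9, 27, 81, 243, 729, 2187, 6561, …
g: a_k = -1, -1, -1, -1, -1, -1, -1, -1, …
f+g: L₀ = lclm(L_f,L_g), ord ≤ 1+1.
h=h₀': d/dx-closure on L₀ ⇒ L.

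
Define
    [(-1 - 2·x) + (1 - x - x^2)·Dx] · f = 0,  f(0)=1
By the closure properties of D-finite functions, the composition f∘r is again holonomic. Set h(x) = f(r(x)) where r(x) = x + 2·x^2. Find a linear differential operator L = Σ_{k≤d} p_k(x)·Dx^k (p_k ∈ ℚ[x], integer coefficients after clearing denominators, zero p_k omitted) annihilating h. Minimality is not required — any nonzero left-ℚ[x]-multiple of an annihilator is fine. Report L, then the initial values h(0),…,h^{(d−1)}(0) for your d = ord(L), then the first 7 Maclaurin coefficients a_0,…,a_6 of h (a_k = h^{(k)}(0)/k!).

L = (1 + 6·x + 12·x^2 + 16·x^3) + (-1 + x + 3·x^2 + 4·x^3 + 4·x^4)·Dx  (order 1).
h: a_k = 1, 1, 4, 11, 31, 84, 237, …
ICs: h(0) = 1.

f: a_k = 1, 1, 2, 3, 5, 8, 13, …
f∘r: x↦r, Dx↦Dx/r' in L_f ⇒ L₀.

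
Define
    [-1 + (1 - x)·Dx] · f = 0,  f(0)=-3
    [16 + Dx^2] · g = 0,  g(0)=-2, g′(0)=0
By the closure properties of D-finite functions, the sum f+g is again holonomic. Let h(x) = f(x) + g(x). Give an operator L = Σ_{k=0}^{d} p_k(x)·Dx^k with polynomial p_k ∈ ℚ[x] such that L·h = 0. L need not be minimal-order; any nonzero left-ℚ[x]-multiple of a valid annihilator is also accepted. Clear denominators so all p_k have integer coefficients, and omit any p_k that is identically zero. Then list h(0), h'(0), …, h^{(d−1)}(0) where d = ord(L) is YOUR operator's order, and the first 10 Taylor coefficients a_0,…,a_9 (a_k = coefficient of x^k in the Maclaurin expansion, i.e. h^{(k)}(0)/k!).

L = (176 - 256·x + 128·x^2) + (-144 + 400·x - 384·x^2 + 128·x^3)·Dx + (11 - 16·x + 8·x^2)·Dx^2 + (-9 + 25·x - 24·x^2 + 8·x^3)·Dx^3  (order 3).
h: a_k = -5, -3, 13, -3, -73/3, -3, 377/45, -3, -1969/315, -3, …
ICs: h(0) = -5, h′(0) = -3, h′′(0) = 26.

f: a_k = -3, -3, -3, -3, -3, -3, -3, -3, -3, -3, …
g: a_k = -2, 0, 16, 0, -64/3, 0, 512/45, 0, -1024/315, 0, …
L₀ := lclm(L_f,L_g); ord L₀ ≤ 1+2.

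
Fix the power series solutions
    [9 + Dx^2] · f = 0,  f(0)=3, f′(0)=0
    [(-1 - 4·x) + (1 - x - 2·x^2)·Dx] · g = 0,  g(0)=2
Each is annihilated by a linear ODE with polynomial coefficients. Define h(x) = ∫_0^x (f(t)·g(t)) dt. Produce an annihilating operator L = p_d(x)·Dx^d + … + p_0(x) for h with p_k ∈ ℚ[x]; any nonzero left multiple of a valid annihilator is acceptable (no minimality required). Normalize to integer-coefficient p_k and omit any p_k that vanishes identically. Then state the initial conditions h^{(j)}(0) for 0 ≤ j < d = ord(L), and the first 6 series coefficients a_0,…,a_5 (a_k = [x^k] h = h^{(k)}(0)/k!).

f: a_k = 3, 0, -27/2, 0, 81/8, 0, …
g: a_k = 2, 2, 6, 10, 22, 42, …
f·g: L₀ = L_f ⊗_s L_g, ord ≤ 2·1.
Integrate: L := L₀·Dx.
L = (-5 + 9·x + 18·x^2)·Dx + (2 + 8·x)·Dx^2 + (-1 + x + 2·x^2)·Dx^3  (order 3).
h: a_k = 0, 6, 3, -3, 3/4, 21/20, …
ICs: h(0) = 0, h′(0) = 6, h′′(0) = 6.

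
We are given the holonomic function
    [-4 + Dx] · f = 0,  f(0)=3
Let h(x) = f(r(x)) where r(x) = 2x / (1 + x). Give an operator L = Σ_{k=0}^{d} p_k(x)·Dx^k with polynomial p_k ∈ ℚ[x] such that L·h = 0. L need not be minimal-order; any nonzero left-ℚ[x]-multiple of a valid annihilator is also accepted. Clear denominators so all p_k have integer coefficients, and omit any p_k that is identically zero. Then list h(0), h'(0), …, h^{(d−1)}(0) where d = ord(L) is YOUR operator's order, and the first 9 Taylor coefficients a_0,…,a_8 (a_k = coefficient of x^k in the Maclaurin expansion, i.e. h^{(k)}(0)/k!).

f: a_k = 3, 12, 24, 32, 32, 128/5, 256/15, 1024/105, 512/105, …
f∘r: x↦r, Dx↦Dx/r' in L_f ⇒ L₀.
L = -8 + (1 + 2·x + x^2)·Dx  (order 1).
h: a_k = 3, 24, 72, 88, 8, -264/5, 184/15, 3224/105, -1128/35, …
ICs: h(0) = 3.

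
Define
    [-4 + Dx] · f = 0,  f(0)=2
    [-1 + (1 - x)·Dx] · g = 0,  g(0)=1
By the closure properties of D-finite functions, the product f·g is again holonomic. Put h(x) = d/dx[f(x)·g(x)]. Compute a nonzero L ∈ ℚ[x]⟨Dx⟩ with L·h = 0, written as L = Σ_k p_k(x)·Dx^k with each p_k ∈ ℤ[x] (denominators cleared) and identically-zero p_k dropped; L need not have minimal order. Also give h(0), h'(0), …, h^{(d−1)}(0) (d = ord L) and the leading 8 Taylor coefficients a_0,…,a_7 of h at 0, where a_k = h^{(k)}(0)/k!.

f: a_k = 2, 8, 16, 64/3, 64/3, 256/15, 512/45, 2048/315, …
g: a_k = 1, 1, 1, 1, 1, 1, 1, 1, …
f·g: L₀ = L_f ⊗_s L_g, ord ≤ 1·1.
h=h₀': d/dx-closure on L₀ ⇒ L.
L = (26 - 40·x + 16·x^2) + (-5 + 9·x - 4·x^2)·Dx  (order 1).
h: a_k = 10, 52, 142, 824/3, 1286/3, 1748/3, 32638/45, 269296/315, …
ICs: h(0) = 10.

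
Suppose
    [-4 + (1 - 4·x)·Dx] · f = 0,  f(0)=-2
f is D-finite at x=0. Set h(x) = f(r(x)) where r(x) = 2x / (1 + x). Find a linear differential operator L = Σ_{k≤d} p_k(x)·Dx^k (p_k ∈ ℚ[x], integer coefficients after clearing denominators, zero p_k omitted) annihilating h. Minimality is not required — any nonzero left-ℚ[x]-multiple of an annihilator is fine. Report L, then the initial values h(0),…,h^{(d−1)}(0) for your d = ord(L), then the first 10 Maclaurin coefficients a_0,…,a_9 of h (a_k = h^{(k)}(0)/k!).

f: a_k = -2, -8, -32, -128, -512, -2048, -8192, -32768, -131072, -524288, …
f∘r: x↦r, Dx↦Dx/r' in L_f ⇒ L₀.
L = 8 + (-1 + 6·x + 7·x^2)·Dx  (order 1).
h: a_k = -2, -16, -112, -784, -5488, -38416, -268912, -1882384, -13176688, -92236816, …
ICs: h(0) = -2.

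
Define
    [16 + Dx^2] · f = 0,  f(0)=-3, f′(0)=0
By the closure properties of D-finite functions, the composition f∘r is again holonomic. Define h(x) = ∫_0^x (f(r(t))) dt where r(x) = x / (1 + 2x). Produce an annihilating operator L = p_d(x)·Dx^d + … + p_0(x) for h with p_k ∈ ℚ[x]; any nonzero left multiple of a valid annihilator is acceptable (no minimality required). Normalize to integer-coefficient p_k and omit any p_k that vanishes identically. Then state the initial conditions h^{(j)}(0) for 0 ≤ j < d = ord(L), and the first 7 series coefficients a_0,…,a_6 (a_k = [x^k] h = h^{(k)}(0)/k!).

L = 16·Dx + (4 + 24·x + 48·x^2 + 32·x^3)·Dx^2 + (1 + 8·x + 24·x^2 + 32·x^3 + 16·x^4)·Dx^3  (order 3).
h: a_k = 0, -3, 0, 8, -24, 256/5, -256/3, …
ICs: h(0) = 0, h′(0) = -3, h′′(0) = 0.

f: a_k = -3, 0, 24, 0, -32, 0, 256/15, …
L₀ from L_f via x↦r, Dx↦r'^{-1}Dx.
h=∫₀ˣh₀: take L = L₀·Dx.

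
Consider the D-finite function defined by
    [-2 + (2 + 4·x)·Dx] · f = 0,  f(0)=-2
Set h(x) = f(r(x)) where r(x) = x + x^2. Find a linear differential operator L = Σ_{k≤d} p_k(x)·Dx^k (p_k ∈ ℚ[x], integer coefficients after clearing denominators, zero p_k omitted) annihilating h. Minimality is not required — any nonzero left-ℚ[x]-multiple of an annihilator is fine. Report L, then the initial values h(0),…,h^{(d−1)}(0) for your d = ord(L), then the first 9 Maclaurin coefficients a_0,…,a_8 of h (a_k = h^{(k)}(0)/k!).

f: a_k = -2, -2, 1, -1, 5/4, -7/4, 21/8, -33/8, 429/64, …
h₀=f(r): pull back L_f along r ⇒ L₀.
L = (-1 - 2·x) + (1 + 2·x + 2·x^2)·Dx  (order 1).
h: a_k = -2, -2, -1, 1, -3/4, 1/4, 3/8, -7/8, 61/64, …
ICs: h(0) = -2.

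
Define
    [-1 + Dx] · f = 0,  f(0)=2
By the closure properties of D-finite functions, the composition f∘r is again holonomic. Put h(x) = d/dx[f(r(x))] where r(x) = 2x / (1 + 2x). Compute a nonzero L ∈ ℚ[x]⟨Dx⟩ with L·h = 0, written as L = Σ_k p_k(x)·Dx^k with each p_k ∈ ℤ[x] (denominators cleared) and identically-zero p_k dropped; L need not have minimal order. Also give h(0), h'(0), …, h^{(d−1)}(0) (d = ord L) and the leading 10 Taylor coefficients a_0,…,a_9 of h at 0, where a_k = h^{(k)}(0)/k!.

f: a_k = 2, 2, 1, 1/3, 1/12, 1/60, 1/360, 1/2520, 1/20160, 1/181440, …
Substitute x→r, Dx→(1/r')Dx; clear ⇒ L₀.
h₀' ⇒ L via d/dx closure of L₀.
L = (-2 - 8·x) + (-1 - 4·x - 4·x^2)·Dx  (order 1).
h: a_k = 4, -8, 8, 16/3, -152/3, 2416/15, -17456/45, 250912/315, -452152/315, 6340336/2835, …
ICs: h(0) = 4.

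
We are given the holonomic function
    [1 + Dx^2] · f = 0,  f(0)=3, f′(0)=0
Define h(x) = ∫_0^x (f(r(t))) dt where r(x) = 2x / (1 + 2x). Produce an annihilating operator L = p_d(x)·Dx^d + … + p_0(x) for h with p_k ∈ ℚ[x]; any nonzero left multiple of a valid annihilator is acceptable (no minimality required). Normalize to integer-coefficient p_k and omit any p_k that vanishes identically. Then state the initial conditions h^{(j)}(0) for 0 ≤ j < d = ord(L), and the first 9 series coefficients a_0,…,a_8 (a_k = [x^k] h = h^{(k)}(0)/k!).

L = 4·Dx + (4 + 24·x + 48·x^2 + 32·x^3)·Dx^2 + (1 + 8·x + 24·x^2 + 32·x^3 + 16·x^4)·Dx^3  (order 3).
h: a_k = 0, 3, 0, -2, 6, -14, 88/3, -6004/105, 522/5, …
ICs: h(0) = 0, h′(0) = 3, h′′(0) = 0.

f: a_k = 3, 0, -3/2, 0, 1/8, 0, -1/240, 0, 1/13440, …
h₀=f(r): pull back L_f along r ⇒ L₀.
h=∫₀ˣh₀: take L = L₀·Dx.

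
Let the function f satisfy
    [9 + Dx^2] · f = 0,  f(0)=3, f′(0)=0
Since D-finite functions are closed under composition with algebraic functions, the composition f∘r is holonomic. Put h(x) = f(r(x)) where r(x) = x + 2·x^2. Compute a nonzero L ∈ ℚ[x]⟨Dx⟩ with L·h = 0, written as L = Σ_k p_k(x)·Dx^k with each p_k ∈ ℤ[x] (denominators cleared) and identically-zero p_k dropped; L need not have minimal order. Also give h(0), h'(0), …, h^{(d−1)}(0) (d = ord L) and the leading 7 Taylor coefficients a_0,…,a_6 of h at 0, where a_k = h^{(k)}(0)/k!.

L = (9 + 108·x + 432·x^2 + 576·x^3) - 4·Dx + (1 + 4·x)·Dx^2  (order 2).
h: a_k = 3, 0, -27/2, -54, -351/8, 81, 19197/80, …
ICs: h(0) = 3, h′(0) = 0.

f: a_k = 3, 0, -27/2, 0, 81/8, 0, -243/80, …
Substitute x→r, Dx→(1/r')Dx; clear ⇒ L₀.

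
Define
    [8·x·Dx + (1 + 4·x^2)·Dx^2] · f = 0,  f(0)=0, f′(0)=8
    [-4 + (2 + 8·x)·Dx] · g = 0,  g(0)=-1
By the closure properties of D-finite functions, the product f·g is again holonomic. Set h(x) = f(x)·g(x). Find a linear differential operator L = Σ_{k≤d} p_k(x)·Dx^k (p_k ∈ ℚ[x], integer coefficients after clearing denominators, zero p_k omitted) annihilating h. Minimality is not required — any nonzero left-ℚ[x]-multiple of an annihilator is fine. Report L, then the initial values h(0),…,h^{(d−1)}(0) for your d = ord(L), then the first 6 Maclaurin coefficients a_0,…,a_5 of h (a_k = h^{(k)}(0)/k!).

L = (12 - 16·x - 16·x^2) + (-4 - 8·x + 48·x^2 + 64·x^3)·Dx + (1 + 8·x + 20·x^2 + 32·x^3 + 64·x^4)·Dx^2  (order 2).
h: a_k = 0, -8, -16, 80/3, -32/3, 496/15, …
ICs: h(0) = 0, h′(0) = -8.

f: a_k = 0, 8, 0, -32/3, 0, 128/5, …
g: a_k = -1, -2, 2, -4, 10, -28, …
L₀ := L_f ⊗_s L_g (sym. prod.), ord ≤ 2.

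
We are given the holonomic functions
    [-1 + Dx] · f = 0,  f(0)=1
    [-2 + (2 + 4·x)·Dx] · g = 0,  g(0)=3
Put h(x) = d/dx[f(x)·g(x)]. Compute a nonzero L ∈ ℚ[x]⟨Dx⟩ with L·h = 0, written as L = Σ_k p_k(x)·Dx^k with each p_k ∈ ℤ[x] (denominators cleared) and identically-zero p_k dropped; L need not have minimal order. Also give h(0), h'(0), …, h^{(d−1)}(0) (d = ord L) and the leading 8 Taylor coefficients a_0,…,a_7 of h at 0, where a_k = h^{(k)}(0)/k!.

L = (1 + 4·x + 2·x^2) + (-1 - 3·x - 2·x^2)·Dx  (order 1).
h: a_k = 6, 6, 6, -2, 7, -61/5, 347/15, -4591/105, …
ICs: h(0) = 6.

f: a_k = 1, 1, 1/2, 1/6, 1/24, 1/120, 1/720, 1/5040, …
g: a_k = 3, 3, -3/2, 3/2, -15/8, 21/8, -63/16, 99/16, …
Product ⇒ symmetric product L₀, ord ≤ 1.
h₀' ⇒ L via d/dx closure of L₀.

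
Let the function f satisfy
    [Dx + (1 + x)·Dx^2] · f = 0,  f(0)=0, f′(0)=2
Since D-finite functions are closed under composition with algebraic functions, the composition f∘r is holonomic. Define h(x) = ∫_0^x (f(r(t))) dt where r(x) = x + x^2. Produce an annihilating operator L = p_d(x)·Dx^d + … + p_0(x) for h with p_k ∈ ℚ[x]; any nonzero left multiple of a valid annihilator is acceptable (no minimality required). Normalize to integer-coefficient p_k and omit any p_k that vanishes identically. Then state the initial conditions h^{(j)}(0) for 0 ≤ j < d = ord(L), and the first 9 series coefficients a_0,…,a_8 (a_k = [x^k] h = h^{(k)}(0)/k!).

L = (-1 + 2·x + 2·x^2)·Dx^2 + (1 + 3·x + 3·x^2 + 2·x^3)·Dx^3  (order 3).
h: a_k = 0, 0, 1, 1/3, -1/3, 1/10, 1/15, -2/21, 1/28, …
ICs: h(0) = 0, h′(0) = 0, h′′(0) = 2.

f: a_k = 0, 2, -1, 2/3, -1/2, 2/5, -1/3, 2/7, -1/4, …
Change of var in L_f (x↦r) gives L₀.
Integrate: L := L₀·Dx.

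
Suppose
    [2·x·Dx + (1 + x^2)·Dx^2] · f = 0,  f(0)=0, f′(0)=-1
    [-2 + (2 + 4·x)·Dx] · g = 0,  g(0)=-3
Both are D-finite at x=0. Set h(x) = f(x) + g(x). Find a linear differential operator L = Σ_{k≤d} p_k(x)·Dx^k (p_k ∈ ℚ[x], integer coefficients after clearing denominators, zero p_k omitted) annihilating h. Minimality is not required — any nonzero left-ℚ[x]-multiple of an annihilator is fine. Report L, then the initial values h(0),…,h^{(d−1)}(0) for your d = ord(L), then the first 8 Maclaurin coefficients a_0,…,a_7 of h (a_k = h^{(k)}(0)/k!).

L = (-4 - 20·x + 12·x^2 + 12·x^3)·Dx + (-10 - 16·x - 16·x^2 + 48·x^3 + 42·x^4)·Dx^2 + (-2 + 12·x^2 + 12·x^3 + 14·x^4 + 12·x^5)·Dx^3  (order 3).
h: a_k = -3, -4, 3/2, -7/6, 15/8, -113/40, 63/16, -677/112, …
ICs: h(0) = -3, h′(0) = -4, h′′(0) = 3.

f: a_k = 0, -1, 0, 1/3, 0, -1/5, 0, 1/7, …
g: a_k = -3, -3, 3/2, -3/2, 15/8, -21/8, 63/16, -99/16, …
L₀ := lclm(L_f,L_g); ord L₀ ≤ 2+1.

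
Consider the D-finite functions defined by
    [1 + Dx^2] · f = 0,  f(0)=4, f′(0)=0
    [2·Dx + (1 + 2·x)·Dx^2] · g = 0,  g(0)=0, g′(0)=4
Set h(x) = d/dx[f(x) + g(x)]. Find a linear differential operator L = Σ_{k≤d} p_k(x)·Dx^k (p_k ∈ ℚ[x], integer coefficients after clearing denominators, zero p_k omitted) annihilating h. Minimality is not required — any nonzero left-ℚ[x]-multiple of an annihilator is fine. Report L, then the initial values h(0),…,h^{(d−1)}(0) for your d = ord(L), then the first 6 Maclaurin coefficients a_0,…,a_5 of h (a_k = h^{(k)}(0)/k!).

L = (50 + 8·x + 8·x^2) + (9 + 22·x + 12·x^2 + 8·x^3)·Dx + (50 + 8·x + 8·x^2)·Dx^2 + (9 + 22·x + 12·x^2 + 8·x^3)·Dx^3  (order 3).
h: a_k = 4, -12, 16, -94/3, 64, -3841/30, …
ICs: h(0) = 4, h′(0) = -12, h′′(0) = 32.

f: a_k = 4, 0, -2, 0, 1/6, 0, …
g: a_k = 0, 4, -4, 16/3, -8, 64/5, …
L₀ := lclm(L_f,L_g); ord L₀ ≤ 2+2.
Derive L from L₀ (diff closure).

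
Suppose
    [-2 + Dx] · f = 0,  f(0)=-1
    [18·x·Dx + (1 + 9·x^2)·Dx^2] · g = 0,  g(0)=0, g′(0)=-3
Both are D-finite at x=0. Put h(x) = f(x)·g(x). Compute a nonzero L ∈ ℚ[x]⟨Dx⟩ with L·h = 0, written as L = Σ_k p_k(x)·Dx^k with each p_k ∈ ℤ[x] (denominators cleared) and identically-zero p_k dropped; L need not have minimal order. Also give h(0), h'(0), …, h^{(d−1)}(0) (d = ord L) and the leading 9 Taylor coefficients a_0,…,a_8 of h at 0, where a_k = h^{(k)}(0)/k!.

L = (4 - 36·x + 36·x^2) + (-4 + 18·x - 36·x^2)·Dx + (1 + 9·x^2)·Dx^2  (order 2).
h: a_k = 0, 3, 6, -3, -14, 163/5, 86, -23201/105, -11810/21, …
ICs: h(0) = 0, h′(0) = 3.

f: a_k = -1, -2, -2, -4/3, -2/3, -4/15, -4/45, -8/315, -2/315, …
g: a_k = 0, -3, 0, 9, 0, -243/5, 0, 2187/7, 0, …
Product ⇒ symmetric product L₀, ord ≤ 2.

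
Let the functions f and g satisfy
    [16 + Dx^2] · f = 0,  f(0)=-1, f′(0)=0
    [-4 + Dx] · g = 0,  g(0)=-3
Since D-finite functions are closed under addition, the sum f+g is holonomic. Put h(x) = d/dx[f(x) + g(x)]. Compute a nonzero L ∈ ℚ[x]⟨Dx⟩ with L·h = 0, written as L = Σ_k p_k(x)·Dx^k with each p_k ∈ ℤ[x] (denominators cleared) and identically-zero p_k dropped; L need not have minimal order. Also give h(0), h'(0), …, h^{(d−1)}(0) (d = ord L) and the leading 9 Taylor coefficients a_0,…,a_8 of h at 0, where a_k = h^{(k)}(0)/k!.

L = 64 - 16·Dx + 4·Dx^2 - Dx^3  (order 3).
h: a_k = -12, -32, -96, -512/3, -128, -1024/15, -1024/15, -16384/315, -2048/105, …
ICs: h(0) = -12, h′(0) = -32, h′′(0) = -192.

f: a_k = -1, 0, 8, 0, -32/3, 0, 256/45, 0, -512/315, …
g: a_k = -3, -12, -24, -32, -32, -128/5, -256/15, -1024/105, -512/105, …
Weyl lclm of L_f,L_g ⇒ L₀ (ord ≤ 3).
Derive L from L₀ (diff closure).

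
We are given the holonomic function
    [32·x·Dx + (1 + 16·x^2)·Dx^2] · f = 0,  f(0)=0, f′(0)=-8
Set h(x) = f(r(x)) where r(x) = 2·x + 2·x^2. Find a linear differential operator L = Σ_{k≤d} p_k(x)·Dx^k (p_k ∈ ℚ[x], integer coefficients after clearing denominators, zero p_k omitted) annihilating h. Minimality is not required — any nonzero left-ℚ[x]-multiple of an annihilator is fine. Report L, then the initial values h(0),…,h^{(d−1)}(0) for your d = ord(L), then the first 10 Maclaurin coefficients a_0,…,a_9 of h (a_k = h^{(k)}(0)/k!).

L = (-2 + 128·x + 512·x^2 + 768·x^3 + 384·x^4)·Dx + (1 + 2·x + 64·x^2 + 256·x^3 + 320·x^4 + 128·x^5)·Dx^2  (order 2).
h: a_k = 0, -16, -16, 1024/3, 1024, -60416/5, -195584/3, 3276800/7, 4063232, -155779072/9, …
ICs: h(0) = 0, h′(0) = -16.

f: a_k = 0, -8, 0, 128/3, 0, -2048/5, 0, 32768/7, 0, -524288/9, …
f∘r: x↦r, Dx↦Dx/r' in L_f ⇒ L₀.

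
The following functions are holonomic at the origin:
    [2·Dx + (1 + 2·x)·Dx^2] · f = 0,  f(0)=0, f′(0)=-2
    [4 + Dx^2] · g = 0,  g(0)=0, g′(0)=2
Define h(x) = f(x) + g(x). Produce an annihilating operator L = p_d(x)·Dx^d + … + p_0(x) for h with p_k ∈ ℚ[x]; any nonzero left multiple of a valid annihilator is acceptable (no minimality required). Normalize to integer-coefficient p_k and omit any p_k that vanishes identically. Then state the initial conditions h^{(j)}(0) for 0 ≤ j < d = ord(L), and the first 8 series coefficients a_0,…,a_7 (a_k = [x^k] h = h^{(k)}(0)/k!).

L = (56 + 32·x + 32·x^2)·Dx + (12 + 40·x + 48·x^2 + 32·x^3)·Dx^2 + (14 + 8·x + 8·x^2)·Dx^3 + (3 + 10·x + 12·x^2 + 8·x^3)·Dx^4  (order 4).
h: a_k = 0, 0, 2, -4, 4, -92/15, 32/3, -824/45, …
ICs: h(0) = 0, h′(0) = 0, h′′(0) = 4, h′′′(0) = -24.

f: a_k = 0, -2, 2, -8/3, 4, -32/5, 32/3, -128/7, …
g: a_k = 0, 2, 0, -4/3, 0, 4/15, 0, -8/315, …
h₀=f+g: left-lcm gives L₀, ord ≤ 4.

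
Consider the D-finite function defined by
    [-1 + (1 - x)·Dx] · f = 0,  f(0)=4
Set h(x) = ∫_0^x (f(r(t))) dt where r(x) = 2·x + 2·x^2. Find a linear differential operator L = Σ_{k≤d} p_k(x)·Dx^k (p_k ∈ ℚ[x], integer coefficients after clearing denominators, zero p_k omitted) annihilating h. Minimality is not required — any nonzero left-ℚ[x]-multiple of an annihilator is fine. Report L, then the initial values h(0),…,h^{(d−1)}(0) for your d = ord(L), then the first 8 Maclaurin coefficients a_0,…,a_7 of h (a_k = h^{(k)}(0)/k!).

L = (2 + 4·x)·Dx + (-1 + 2·x + 2·x^2)·Dx^2  (order 2).
h: a_k = 0, 4, 4, 8, 16, 176/5, 80, 1312/7, …
ICs: h(0) = 0, h′(0) = 4.

f: a_k = 4, 4, 4, 4, 4, 4, 4, 4, …
L₀ from L_f via x↦r, Dx↦r'^{-1}Dx.
h=∫₀ˣh₀: take L = L₀·Dx.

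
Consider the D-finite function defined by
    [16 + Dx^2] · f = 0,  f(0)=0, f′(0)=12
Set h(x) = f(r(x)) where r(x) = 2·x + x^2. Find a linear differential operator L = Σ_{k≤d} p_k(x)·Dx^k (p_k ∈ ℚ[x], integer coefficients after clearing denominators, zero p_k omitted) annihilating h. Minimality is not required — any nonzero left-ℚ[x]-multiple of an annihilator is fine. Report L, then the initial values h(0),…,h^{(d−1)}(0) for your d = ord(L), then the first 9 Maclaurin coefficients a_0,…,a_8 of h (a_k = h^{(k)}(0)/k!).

L = (64 + 192·x + 192·x^2 + 64·x^3) - Dx + (1 + x)·Dx^2  (order 2).
h: a_k = 0, 24, 12, -256, -384, 3136/5, 2016, 83968/105, -50176/15, …
ICs: h(0) = 0, h′(0) = 24.

f: a_k = 0, 12, 0, -32, 0, 128/5, 0, -1024/105, 0, …
Substitute x→r, Dx→(1/r')Dx; clear ⇒ L₀.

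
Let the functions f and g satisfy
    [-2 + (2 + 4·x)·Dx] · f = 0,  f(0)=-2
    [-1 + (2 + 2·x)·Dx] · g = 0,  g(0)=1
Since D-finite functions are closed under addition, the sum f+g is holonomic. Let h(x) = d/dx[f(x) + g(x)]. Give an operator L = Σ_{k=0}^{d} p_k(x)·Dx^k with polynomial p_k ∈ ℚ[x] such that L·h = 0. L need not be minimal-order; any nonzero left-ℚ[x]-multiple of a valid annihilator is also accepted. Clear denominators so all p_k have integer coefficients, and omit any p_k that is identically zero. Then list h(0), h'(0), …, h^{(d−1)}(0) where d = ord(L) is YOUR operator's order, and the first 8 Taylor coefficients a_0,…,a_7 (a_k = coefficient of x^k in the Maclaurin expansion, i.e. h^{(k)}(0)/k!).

L = -3 + (-9 - 12·x)·Dx + (-2 - 6·x - 4·x^2)·Dx^2  (order 2).
h: a_k = -3/2, 7/4, -45/16, 155/32, -2205/256, 8001/512, -58905/2048, 219219/4096, …
ICs: h(0) = -3/2, h′(0) = 7/4.

f: a_k = -2, -2, 1, -1, 5/4, -7/4, 21/8, -33/8, …
g: a_k = 1, 1/2, -1/8, 1/16, -5/128, 7/256, -21/1024, 33/2048, …
h₀=f+g: left-lcm gives L₀, ord ≤ 2.
h₀' ⇒ L via d/dx closure of L₀.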